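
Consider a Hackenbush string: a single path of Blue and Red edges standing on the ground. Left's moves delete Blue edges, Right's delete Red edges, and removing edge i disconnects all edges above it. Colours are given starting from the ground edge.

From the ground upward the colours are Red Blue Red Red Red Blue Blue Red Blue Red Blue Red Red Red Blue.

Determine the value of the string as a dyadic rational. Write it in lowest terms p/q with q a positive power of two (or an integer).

edge 1 of 15 (Red): { — | 0 } ⇒ -1
edge 2 of 15 (Blue): { -1 | 0 } ⇒ -1/2
edge 3 of 15 (Red): { -1 | -1/2, 0 } ⇒ -3/4
edge 4 of 15 (Red): { -1 | -3/4, -1/2, 0 } ⇒ -7/8
edge 5 of 15 (Red): { -1 | -7/8, -3/4, -1/2, 0 } ⇒ -15/16
edge 6 of 15 (Blue): { -1, -15/16 | -7/8, -3/4, -1/2, 0 } ⇒ -29/32
edge 7 of 15 (Blue): { -1, -15/16, -29/32 | -7/8, -3/4, -1/2, 0 } ⇒ -57/64
edge 8 of 15 (Red): { -1, -15/16, -29/32 | -57/64, -7/8, -3/4, -1/2, 0 } ⇒ -115/128
edge 9 of 15 (Blue): { -1, -15/16, -29/32, -115/128 | -57/64, -7/8, -3/4, -1/2, 0 } ⇒ -229/256
edge 10 of 15 (Red): { -1, -15/16, -29/32, -115/128 | -229/256, -57/64, -7/8, -3/4, -1/2, 0 } ⇒ -459/512
edge 11 of 15 (Blue): { -1, -15/16, -29/32, -115/128, -459/512 | -229/256, -57/64, -7/8, -3/4, -1/2, 0 } ⇒ -917/1024
edge 12 of 15 (Red): { -1, -15/16, -29/32, -115/128, -459/512 | -917/1024, -229/256, -57/64, -7/8, -3/4, -1/2, 0 } ⇒ -1835/2048
edge 13 of 15 (Red): { -1, -15/16, -29/32, -115/128, -459/512 | -1835/2048, -917/1024, -229/256, -57/64, -7/8, -3/4, -1/2, 0 } ⇒ -3671/4096
edge 14 of 15 (Red): { -1, -15/16, -29/32, -115/128, -459/512 | -3671/4096, -1835/2048, -917/1024, -229/256, -57/64, -7/8, -3/4, -1/2, 0 } ⇒ -7343/8192
edge 15 of 15 (Blue): { -1, -15/16, -29/32, -115/128, -459/512, -7343/8192 | -3671/4096, -1835/2048, -917/1024, -229/256, -57/64, -7/8, -3/4, -1/2, 0 } ⇒ -14685/16384

-14685/16384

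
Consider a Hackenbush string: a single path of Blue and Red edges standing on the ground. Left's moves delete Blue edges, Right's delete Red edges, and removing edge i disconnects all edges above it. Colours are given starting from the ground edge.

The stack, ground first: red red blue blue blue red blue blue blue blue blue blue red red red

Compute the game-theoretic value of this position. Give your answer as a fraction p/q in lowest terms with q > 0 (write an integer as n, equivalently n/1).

step 1: add red to get r; options L={ — } R={ 0 } ⇒ -1
step 2: add red to get rr; options L={ — } R={ -1,0 } ⇒ -2
step 3: add blue to get rrb; options L={ -2 } R={ -1,0 } ⇒ -3/2
step 4: add blue to get rrbb; options L={ -2,-3/2 } R={ -1,0 } ⇒ -5/4
step 5: add blue to get rrbbb; options L={ -2,-3/2,-5/4 } R={ -1,0 } ⇒ -9/8
step 6: add red to get rrbbbr; options L={ -2,-3/2,-5/4 } R={ -9/8,-1,0 } ⇒ -19/16
step 7: add blue to get rrbbbrb; options L={ -2,-3/2,-5/4,-19/16 } R={ -9/8,-1,0 } ⇒ -37/32
step 8: add blue to get rrbbbrbb; options L={ -2,-3/2,-5/4,-19/16,-37/32 } R={ -9/8,-1,0 } ⇒ -73/64
step 9: add blue to get rrbbbrbbb; options L={ -2,-3/2,-5/4,-19/16,-37/32,-73/64 } R={ -9/8,-1,0 } ⇒ -145/128
step 10: add blue to get rrbbbrbbbb; options L={ -2,-3/2,-5/4,-19/16,-37/32,-73/64,-145/128 } R={ -9/8,-1,0 } ⇒ -289/256
step 11: add blue to get rrbbbrbbbbb; options L={ -2,-3/2,-5/4,-19/16,-37/32,-73/64,-145/128,-289/256 } R={ -9/8,-1,0 } ⇒ -577/512
step 12: add blue to get rrbbbrbbbbbb; options L={ -2,-3/2,-5/4,-19/16,-37/32,-73/64,-145/128,-289/256,-577/512 } R={ -9/8,-1,0 } ⇒ -1153/1024
step 13: add red to get rrbbbrbbbbbbr; options L={ -2,-3/2,-5/4,-19/16,-37/32,-73/64,-145/128,-289/256,-577/512 } R={ -1153/1024,-9/8,-1,0 } ⇒ -2307/2048
step 14: add red to get rrbbbrbbbbbbrr; options L={ -2,-3/2,-5/4,-19/16,-37/32,-73/64,-145/128,-289/256,-577/512 } R={ -2307/2048,-1153/1024,-9/8,-1,0 } ⇒ -4615/4096
step 15: add red to get rrbbbrbbbbbbrrr; options L={ -2,-3/2,-5/4,-19/16,-37/32,-73/64,-145/128,-289/256,-577/512 } R={ -4615/4096,-2307/2048,-1153/1024,-9/8,-1,0 } ⇒ -9231/8192

-9231/8192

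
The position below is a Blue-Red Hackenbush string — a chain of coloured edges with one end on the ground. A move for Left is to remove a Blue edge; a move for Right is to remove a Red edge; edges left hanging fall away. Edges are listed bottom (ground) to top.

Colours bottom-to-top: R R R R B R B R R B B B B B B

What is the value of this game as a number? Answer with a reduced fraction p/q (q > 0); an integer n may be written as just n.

Recurse on prefixes of the 15-edge string R R R R B R B R R B B B B B B:
G(R) = { (no moves) | 0 } → -1
G(RR) = { (no moves) | -1 0 } → -2
G(RRR) = { (no moves) | -2 -1 0 } → -3
G(RRRR) = { (no moves) | -3 -2 -1 0 } → -4
G(RRRRB) = { -4 | -3 -2 -1 0 } → -7/2
G(RRRRBR) = { -4 | -7/2 -3 -2 -1 0 } → -15/4
G(RRRRBRB) = { -4 -15/4 | -7/2 -3 -2 -1 0 } → -29/8
G(RRRRBRBR) = { -4 -15/4 | -29/8 -7/2 -3 -2 -1 0 } → -59/16
G(RRRRBRBRR) = { -4 -15/4 | -59/16 -29/8 -7/2 -3 -2 -1 0 } → -119/32
G(RRRRBRBRRB) = { -4 -15/4 -119/32 | -59/16 -29/8 -7/2 -3 -2 -1 0 } → -237/64
G(RRRRBRBRRBB) = { -4 -15/4 -119/32 -237/64 | -59/16 -29/8 -7/2 -3 -2 -1 0 } → -473/128
G(RRRRBRBRRBBB) = { -4 -15/4 -119/32 -237/64 -473/128 | -59/16 -29/8 -7/2 -3 -2 -1 0 } → -945/256
G(RRRRBRBRRBBBB) = { -4 -15/4 -119/32 -237/64 -473/128 -945/256 | -59/16 -29/8 -7/2 -3 -2 -1 0 } → -1889/512
G(RRRRBRBRRBBBBB) = { -4 -15/4 -119/32 -237/64 -473/128 -945/256 -1889/512 | -59/16 -29/8 -7/2 -3 -2 -1 0 } → -3777/1024
G(RRRRBRBRRBBBBBB) = { -4 -15/4 -119/32 -237/64 -473/128 -945/256 -1889/512 -3777/1024 | -59/16 -29/8 -7/2 -3 -2 -1 0 } → -7553/2048

-7553/2048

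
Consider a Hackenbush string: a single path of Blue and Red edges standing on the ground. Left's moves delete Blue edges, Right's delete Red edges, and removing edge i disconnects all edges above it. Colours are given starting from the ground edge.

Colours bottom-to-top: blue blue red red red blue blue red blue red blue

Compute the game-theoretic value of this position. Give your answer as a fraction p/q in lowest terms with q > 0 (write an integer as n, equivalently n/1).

619/512

G(b) = { 0 | — } = 1
G(bb) = { 0,1 | — } = 2
G(bbr) = { 0,1 | 2 } = 3/2
G(bbrr) = { 0,1 | 3/2,2 } = 5/4
G(bbrrr) = { 0,1 | 5/4,3/2,2 } = 9/8
G(bbrrrb) = { 0,1,9/8 | 5/4,3/2,2 } = 19/16
G(bbrrrbb) = { 0,1,9/8,19/16 | 5/4,3/2,2 } = 39/32
G(bbrrrbbr) = { 0,1,9/8,19/16 | 39/32,5/4,3/2,2 } = 77/64
G(bbrrrbbrb) = { 0,1,9/8,19/16,77/64 | 39/32,5/4,3/2,2 } = 155/128
G(bbrrrbbrbr) = { 0,1,9/8,19/16,77/64 | 155/128,39/32,5/4,3/2,2 } = 309/256
G(bbrrrbbrbrb) = { 0,1,9/8,19/16,77/64,309/256 | 155/128,39/32,5/4,3/2,2 } = 619/512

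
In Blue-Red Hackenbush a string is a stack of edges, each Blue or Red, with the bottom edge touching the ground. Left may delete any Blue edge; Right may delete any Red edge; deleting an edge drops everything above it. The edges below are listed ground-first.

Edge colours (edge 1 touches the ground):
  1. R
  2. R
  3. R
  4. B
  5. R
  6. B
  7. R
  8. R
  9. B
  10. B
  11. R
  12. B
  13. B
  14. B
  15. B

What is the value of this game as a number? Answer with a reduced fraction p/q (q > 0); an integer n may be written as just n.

-11041/4096

Recurse on prefixes of the 15-edge string R R R B R B R R B B R B B B B:
g_1 [R]  L=[∅]  R=[0]  = -1
g_2 [RR]  L=[∅]  R=[-1 0]  = -2
g_3 [RRR]  L=[∅]  R=[-2 -1 0]  = -3
g_4 [RRRB]  L=[-3]  R=[-2 -1 0]  = -5/2
g_5 [RRRBR]  L=[-3]  R=[-5/2 -2 -1 0]  = -11/4
g_6 [RRRBRB]  L=[-3 -11/4]  R=[-5/2 -2 -1 0]  = -21/8
g_7 [RRRBRBR]  L=[-3 -11/4]  R=[-21/8 -5/2 -2 -1 0]  = -43/16
g_8 [RRRBRBRR]  L=[-3 -11/4]  R=[-43/16 -21/8 -5/2 -2 -1 0]  = -87/32
g_9 [RRRBRBRRB]  L=[-3 -11/4 -87/32]  R=[-43/16 -21/8 -5/2 -2 -1 0]  = -173/64
g_10 [RRRBRBRRBB]  L=[-3 -11/4 -87/32 -173/64]  R=[-43/16 -21/8 -5/2 -2 -1 0]  = -345/128
g_11 [RRRBRBRRBBR]  L=[-3 -11/4 -87/32 -173/64]  R=[-345/128 -43/16 -21/8 -5/2 -2 -1 0]  = -691/256
g_12 [RRRBRBRRBBRB]  L=[-3 -11/4 -87/32 -173/64 -691/256]  R=[-345/128 -43/16 -21/8 -5/2 -2 -1 0]  = -1381/512
g_13 [RRRBRBRRBBRBB]  L=[-3 -11/4 -87/32 -173/64 -691/256 -1381/512]  R=[-345/128 -43/16 -21/8 -5/2 -2 -1 0]  = -2761/1024
g_14 [RRRBRBRRBBRBBB]  L=[-3 -11/4 -87/32 -173/64 -691/256 -1381/512 -2761/1024]  R=[-345/128 -43/16 -21/8 -5/2 -2 -1 0]  = -5521/2048
g_15 [RRRBRBRRBBRBBBB]  L=[-3 -11/4 -87/32 -173/64 -691/256 -1381/512 -2761/1024 -5521/2048]  R=[-345/128 -43/16 -21/8 -5/2 -2 -1 0]  = -11041/4096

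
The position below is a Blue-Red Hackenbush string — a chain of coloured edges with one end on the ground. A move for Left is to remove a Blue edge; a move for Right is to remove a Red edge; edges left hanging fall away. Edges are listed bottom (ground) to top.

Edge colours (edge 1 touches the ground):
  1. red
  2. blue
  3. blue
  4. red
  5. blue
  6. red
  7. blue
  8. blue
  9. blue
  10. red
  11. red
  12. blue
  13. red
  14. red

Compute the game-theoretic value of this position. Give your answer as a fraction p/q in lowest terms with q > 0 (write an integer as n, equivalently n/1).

val_1 [r]  L=[∅]  R=[0]  so -1
val_2 [rb]  L=[-1]  R=[0]  so -1/2
val_3 [rbb]  L=[-1, -1/2]  R=[0]  so -1/4
val_4 [rbbr]  L=[-1, -1/2]  R=[-1/4, 0]  so -3/8
val_5 [rbbrb]  L=[-1, -1/2, -3/8]  R=[-1/4, 0]  so -5/16
val_6 [rbbrbr]  L=[-1, -1/2, -3/8]  R=[-5/16, -1/4, 0]  so -11/32
val_7 [rbbrbrb]  L=[-1, -1/2, -3/8, -11/32]  R=[-5/16, -1/4, 0]  so -21/64
val_8 [rbbrbrbb]  L=[-1, -1/2, -3/8, -11/32, -21/64]  R=[-5/16, -1/4, 0]  so -41/128
val_9 [rbbrbrbbb]  L=[-1, -1/2, -3/8, -11/32, -21/64, -41/128]  R=[-5/16, -1/4, 0]  so -81/256
val_10 [rbbrbrbbbr]  L=[-1, -1/2, -3/8, -11/32, -21/64, -41/128]  R=[-81/256, -5/16, -1/4, 0]  so -163/512
val_11 [rbbrbrbbbrr]  L=[-1, -1/2, -3/8, -11/32, -21/64, -41/128]  R=[-163/512, -81/256, -5/16, -1/4, 0]  so -327/1024
val_12 [rbbrbrbbbrrb]  L=[-1, -1/2, -3/8, -11/32, -21/64, -41/128, -327/1024]  R=[-163/512, -81/256, -5/16, -1/4, 0]  so -653/2048
val_13 [rbbrbrbbbrrbr]  L=[-1, -1/2, -3/8, -11/32, -21/64, -41/128, -327/1024]  R=[-653/2048, -163/512, -81/256, -5/16, -1/4, 0]  so -1307/4096
val_14 [rbbrbrbbbrrbrr]  L=[-1, -1/2, -3/8, -11/32, -21/64, -41/128, -327/1024]  R=[-1307/4096, -653/2048, -163/512, -81/256, -5/16, -1/4, 0]  so -2615/8192

-2615/8192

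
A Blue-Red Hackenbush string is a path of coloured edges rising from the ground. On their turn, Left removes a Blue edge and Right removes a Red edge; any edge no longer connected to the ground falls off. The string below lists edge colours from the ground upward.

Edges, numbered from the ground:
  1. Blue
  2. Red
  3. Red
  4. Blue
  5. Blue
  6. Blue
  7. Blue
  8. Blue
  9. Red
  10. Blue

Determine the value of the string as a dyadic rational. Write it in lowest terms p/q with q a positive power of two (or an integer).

val_1 [B]  L=[0]  R=[∅]  — 1
val_2 [BR]  L=[0]  R=[1]  — 1/2
val_3 [BRR]  L=[0]  R=[1/2,1]  — 1/4
val_4 [BRRB]  L=[0,1/4]  R=[1/2,1]  — 3/8
val_5 [BRRBB]  L=[0,1/4,3/8]  R=[1/2,1]  — 7/16
val_6 [BRRBBB]  L=[0,1/4,3/8,7/16]  R=[1/2,1]  — 15/32
val_7 [BRRBBBB]  L=[0,1/4,3/8,7/16,15/32]  R=[1/2,1]  — 31/64
val_8 [BRRBBBBB]  L=[0,1/4,3/8,7/16,15/32,31/64]  R=[1/2,1]  — 63/128
val_9 [BRRBBBBBR]  L=[0,1/4,3/8,7/16,15/32,31/64]  R=[63/128,1/2,1]  — 125/256
val_10 [BRRBBBBBRB]  L=[0,1/4,3/8,7/16,15/32,31/64,125/256]  R=[63/128,1/2,1]  — 251/512

251/512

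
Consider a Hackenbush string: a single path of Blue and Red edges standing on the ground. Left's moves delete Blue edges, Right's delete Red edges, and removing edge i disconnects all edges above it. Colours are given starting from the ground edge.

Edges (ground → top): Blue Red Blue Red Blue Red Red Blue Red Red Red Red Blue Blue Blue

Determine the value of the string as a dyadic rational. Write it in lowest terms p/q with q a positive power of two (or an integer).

edge 1 of 15 (Blue): { 0 | — } ⇒ 1
edge 2 of 15 (Red): { 0 | 1 } ⇒ 1/2
edge 3 of 15 (Blue): { 0; 1/2 | 1 } ⇒ 3/4
edge 4 of 15 (Red): { 0; 1/2 | 3/4; 1 } ⇒ 5/8
edge 5 of 15 (Blue): { 0; 1/2; 5/8 | 3/4; 1 } ⇒ 11/16
edge 6 of 15 (Red): { 0; 1/2; 5/8 | 11/16; 3/4; 1 } ⇒ 21/32
edge 7 of 15 (Red): { 0; 1/2; 5/8 | 21/32; 11/16; 3/4; 1 } ⇒ 41/64
edge 8 of 15 (Blue): { 0; 1/2; 5/8; 41/64 | 21/32; 11/16; 3/4; 1 } ⇒ 83/128
edge 9 of 15 (Red): { 0; 1/2; 5/8; 41/64 | 83/128; 21/32; 11/16; 3/4; 1 } ⇒ 165/256
edge 10 of 15 (Red): { 0; 1/2; 5/8; 41/64 | 165/256; 83/128; 21/32; 11/16; 3/4; 1 } ⇒ 329/512
edge 11 of 15 (Red): { 0; 1/2; 5/8; 41/64 | 329/512; 165/256; 83/128; 21/32; 11/16; 3/4; 1 } ⇒ 657/1024
edge 12 of 15 (Red): { 0; 1/2; 5/8; 41/64 | 657/1024; 329/512; 165/256; 83/128; 21/32; 11/16; 3/4; 1 } ⇒ 1313/2048
edge 13 of 15 (Blue): { 0; 1/2; 5/8; 41/64; 1313/2048 | 657/1024; 329/512; 165/256; 83/128; 21/32; 11/16; 3/4; 1 } ⇒ 2627/4096
edge 14 of 15 (Blue): { 0; 1/2; 5/8; 41/64; 1313/2048; 2627/4096 | 657/1024; 329/512; 165/256; 83/128; 21/32; 11/16; 3/4; 1 } ⇒ 5255/8192
edge 15 of 15 (Blue): { 0; 1/2; 5/8; 41/64; 1313/2048; 2627/4096; 5255/8192 | 657/1024; 329/512; 165/256; 83/128; 21/32; 11/16; 3/4; 1 } ⇒ 10511/16384

10511/16384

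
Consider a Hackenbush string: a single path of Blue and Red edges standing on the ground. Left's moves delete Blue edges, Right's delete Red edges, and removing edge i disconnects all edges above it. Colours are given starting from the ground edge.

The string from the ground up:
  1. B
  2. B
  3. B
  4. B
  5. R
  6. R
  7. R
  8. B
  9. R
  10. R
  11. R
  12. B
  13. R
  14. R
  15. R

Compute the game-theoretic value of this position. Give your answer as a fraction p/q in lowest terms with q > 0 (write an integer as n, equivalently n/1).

Build value(s[:k]) for k = 1..15, string s = B B B B R R R B R R R B R R R.
B: Left { 0 }, Right { none } — simplest 1
BB: Left { 0,1 }, Right { none } — simplest 2
BBB: Left { 0,1,2 }, Right { none } — simplest 3
BBBB: Left { 0,1,2,3 }, Right { none } — simplest 4
BBBBR: Left { 0,1,2,3 }, Right { 4 } — simplest 7/2
BBBBRR: Left { 0,1,2,3 }, Right { 7/2,4 } — simplest 13/4
BBBBRRR: Left { 0,1,2,3 }, Right { 13/4,7/2,4 } — simplest 25/8
BBBBRRRB: Left { 0,1,2,3,25/8 }, Right { 13/4,7/2,4 } — simplest 51/16
BBBBRRRBR: Left { 0,1,2,3,25/8 }, Right { 51/16,13/4,7/2,4 } — simplest 101/32
BBBBRRRBRR: Left { 0,1,2,3,25/8 }, Right { 101/32,51/16,13/4,7/2,4 } — simplest 201/64
BBBBRRRBRRR: Left { 0,1,2,3,25/8 }, Right { 201/64,101/32,51/16,13/4,7/2,4 } — simplest 401/128
BBBBRRRBRRRB: Left { 0,1,2,3,25/8,401/128 }, Right { 201/64,101/32,51/16,13/4,7/2,4 } — simplest 803/256
BBBBRRRBRRRBR: Left { 0,1,2,3,25/8,401/128 }, Right { 803/256,201/64,101/32,51/16,13/4,7/2,4 } — simplest 1605/512
BBBBRRRBRRRBRR: Left { 0,1,2,3,25/8,401/128 }, Right { 1605/512,803/256,201/64,101/32,51/16,13/4,7/2,4 } — simplest 3209/1024
BBBBRRRBRRRBRRR: Left { 0,1,2,3,25/8,401/128 }, Right { 3209/1024,1605/512,803/256,201/64,101/32,51/16,13/4,7/2,4 } — simplest 6417/2048

6417/2048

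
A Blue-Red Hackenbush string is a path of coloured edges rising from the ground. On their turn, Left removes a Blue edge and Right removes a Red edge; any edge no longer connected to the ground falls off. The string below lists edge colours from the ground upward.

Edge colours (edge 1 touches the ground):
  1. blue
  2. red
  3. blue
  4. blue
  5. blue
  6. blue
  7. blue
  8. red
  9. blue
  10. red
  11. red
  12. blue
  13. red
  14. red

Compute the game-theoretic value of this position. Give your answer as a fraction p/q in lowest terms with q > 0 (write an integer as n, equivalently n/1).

v(b) = { 0 |  } so 1
v(br) = { 0 | 1 } so 1/2
v(brb) = { 0,1/2 | 1 } so 3/4
v(brbb) = { 0,1/2,3/4 | 1 } so 7/8
v(brbbb) = { 0,1/2,3/4,7/8 | 1 } so 15/16
v(brbbbb) = { 0,1/2,3/4,7/8,15/16 | 1 } so 31/32
v(brbbbbb) = { 0,1/2,3/4,7/8,15/16,31/32 | 1 } so 63/64
v(brbbbbbr) = { 0,1/2,3/4,7/8,15/16,31/32 | 63/64,1 } so 125/128
v(brbbbbbrb) = { 0,1/2,3/4,7/8,15/16,31/32,125/128 | 63/64,1 } so 251/256
v(brbbbbbrbr) = { 0,1/2,3/4,7/8,15/16,31/32,125/128 | 251/256,63/64,1 } so 501/512
v(brbbbbbrbrr) = { 0,1/2,3/4,7/8,15/16,31/32,125/128 | 501/512,251/256,63/64,1 } so 1001/1024
v(brbbbbbrbrrb) = { 0,1/2,3/4,7/8,15/16,31/32,125/128,1001/1024 | 501/512,251/256,63/64,1 } so 2003/2048
v(brbbbbbrbrrbr) = { 0,1/2,3/4,7/8,15/16,31/32,125/128,1001/1024 | 2003/2048,501/512,251/256,63/64,1 } so 4005/4096
v(brbbbbbrbrrbrr) = { 0,1/2,3/4,7/8,15/16,31/32,125/128,1001/1024 | 4005/4096,2003/2048,501/512,251/256,63/64,1 } so 8009/8192

8009/8192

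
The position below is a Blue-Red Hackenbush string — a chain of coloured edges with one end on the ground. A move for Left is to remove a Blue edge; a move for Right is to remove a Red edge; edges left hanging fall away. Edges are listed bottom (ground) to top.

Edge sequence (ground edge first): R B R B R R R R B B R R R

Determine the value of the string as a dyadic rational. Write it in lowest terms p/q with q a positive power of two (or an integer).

val_1 [R]  L=[]  R=[0]  ⇒ -1
val_2 [RB]  L=[-1]  R=[0]  ⇒ -1/2
val_3 [RBR]  L=[-1]  R=[-1/2, 0]  ⇒ -3/4
val_4 [RBRB]  L=[-1, -3/4]  R=[-1/2, 0]  ⇒ -5/8
val_5 [RBRBR]  L=[-1, -3/4]  R=[-5/8, -1/2, 0]  ⇒ -11/16
val_6 [RBRBRR]  L=[-1, -3/4]  R=[-11/16, -5/8, -1/2, 0]  ⇒ -23/32
val_7 [RBRBRRR]  L=[-1, -3/4]  R=[-23/32, -11/16, -5/8, -1/2, 0]  ⇒ -47/64
val_8 [RBRBRRRR]  L=[-1, -3/4]  R=[-47/64, -23/32, -11/16, -5/8, -1/2, 0]  ⇒ -95/128
val_9 [RBRBRRRRB]  L=[-1, -3/4, -95/128]  R=[-47/64, -23/32, -11/16, -5/8, -1/2, 0]  ⇒ -189/256
val_10 [RBRBRRRRBB]  L=[-1, -3/4, -95/128, -189/256]  R=[-47/64, -23/32, -11/16, -5/8, -1/2, 0]  ⇒ -377/512
val_11 [RBRBRRRRBBR]  L=[-1, -3/4, -95/128, -189/256]  R=[-377/512, -47/64, -23/32, -11/16, -5/8, -1/2, 0]  ⇒ -755/1024
val_12 [RBRBRRRRBBRR]  L=[-1, -3/4, -95/128, -189/256]  R=[-755/1024, -377/512, -47/64, -23/32, -11/16, -5/8, -1/2, 0]  ⇒ -1511/2048
val_13 [RBRBRRRRBBRRR]  L=[-1, -3/4, -95/128, -189/256]  R=[-1511/2048, -755/1024, -377/512, -47/64, -23/32, -11/16, -5/8, -1/2, 0]  ⇒ -3023/4096

-3023/4096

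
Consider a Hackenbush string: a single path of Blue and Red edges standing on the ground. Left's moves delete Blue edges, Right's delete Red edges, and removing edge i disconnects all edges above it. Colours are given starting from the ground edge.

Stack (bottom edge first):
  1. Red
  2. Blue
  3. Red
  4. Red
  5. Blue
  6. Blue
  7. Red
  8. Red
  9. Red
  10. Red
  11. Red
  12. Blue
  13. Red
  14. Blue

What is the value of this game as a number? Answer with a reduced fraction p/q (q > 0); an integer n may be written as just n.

g_1 [R]  L=[∅]  R=[0]  so -1
g_2 [RB]  L=[-1]  R=[0]  so -1/2
g_3 [RBR]  L=[-1]  R=[-1/2, 0]  so -3/4
g_4 [RBRR]  L=[-1]  R=[-3/4, -1/2, 0]  so -7/8
g_5 [RBRRB]  L=[-1, -7/8]  R=[-3/4, -1/2, 0]  so -13/16
g_6 [RBRRBB]  L=[-1, -7/8, -13/16]  R=[-3/4, -1/2, 0]  so -25/32
g_7 [RBRRBBR]  L=[-1, -7/8, -13/16]  R=[-25/32, -3/4, -1/2, 0]  so -51/64
g_8 [RBRRBBRR]  L=[-1, -7/8, -13/16]  R=[-51/64, -25/32, -3/4, -1/2, 0]  so -103/128
g_9 [RBRRBBRRR]  L=[-1, -7/8, -13/16]  R=[-103/128, -51/64, -25/32, -3/4, -1/2, 0]  so -207/256
g_10 [RBRRBBRRRR]  L=[-1, -7/8, -13/16]  R=[-207/256, -103/128, -51/64, -25/32, -3/4, -1/2, 0]  so -415/512
g_11 [RBRRBBRRRRR]  L=[-1, -7/8, -13/16]  R=[-415/512, -207/256, -103/128, -51/64, -25/32, -3/4, -1/2, 0]  so -831/1024
g_12 [RBRRBBRRRRRB]  L=[-1, -7/8, -13/16, -831/1024]  R=[-415/512, -207/256, -103/128, -51/64, -25/32, -3/4, -1/2, 0]  so -1661/2048
g_13 [RBRRBBRRRRRBR]  L=[-1, -7/8, -13/16, -831/1024]  R=[-1661/2048, -415/512, -207/256, -103/128, -51/64, -25/32, -3/4, -1/2, 0]  so -3323/4096
g_14 [RBRRBBRRRRRBRB]  L=[-1, -7/8, -13/16, -831/1024, -3323/4096]  R=[-1661/2048, -415/512, -207/256, -103/128, -51/64, -25/32, -3/4, -1/2, 0]  so -6645/8192

-6645/8192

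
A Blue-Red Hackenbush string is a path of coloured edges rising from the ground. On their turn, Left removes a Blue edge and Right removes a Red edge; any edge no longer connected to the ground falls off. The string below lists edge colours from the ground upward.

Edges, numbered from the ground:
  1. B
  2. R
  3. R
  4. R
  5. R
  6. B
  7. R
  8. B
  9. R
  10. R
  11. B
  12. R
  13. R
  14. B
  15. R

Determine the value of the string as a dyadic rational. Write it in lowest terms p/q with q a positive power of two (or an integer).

g(B) = { 0 |  } -> 1
g(BR) = { 0 | 1 } -> 1/2
g(BRR) = { 0 | 1/2; 1 } -> 1/4
g(BRRR) = { 0 | 1/4; 1/2; 1 } -> 1/8
g(BRRRR) = { 0 | 1/8; 1/4; 1/2; 1 } -> 1/16
g(BRRRRB) = { 0; 1/16 | 1/8; 1/4; 1/2; 1 } -> 3/32
g(BRRRRBR) = { 0; 1/16 | 3/32; 1/8; 1/4; 1/2; 1 } -> 5/64
g(BRRRRBRB) = { 0; 1/16; 5/64 | 3/32; 1/8; 1/4; 1/2; 1 } -> 11/128
g(BRRRRBRBR) = { 0; 1/16; 5/64 | 11/128; 3/32; 1/8; 1/4; 1/2; 1 } -> 21/256
g(BRRRRBRBRR) = { 0; 1/16; 5/64 | 21/256; 11/128; 3/32; 1/8; 1/4; 1/2; 1 } -> 41/512
g(BRRRRBRBRRB) = { 0; 1/16; 5/64; 41/512 | 21/256; 11/128; 3/32; 1/8; 1/4; 1/2; 1 } -> 83/1024
g(BRRRRBRBRRBR) = { 0; 1/16; 5/64; 41/512 | 83/1024; 21/256; 11/128; 3/32; 1/8; 1/4; 1/2; 1 } -> 165/2048
g(BRRRRBRBRRBRR) = { 0; 1/16; 5/64; 41/512 | 165/2048; 83/1024; 21/256; 11/128; 3/32; 1/8; 1/4; 1/2; 1 } -> 329/4096
g(BRRRRBRBRRBRRB) = { 0; 1/16; 5/64; 41/512; 329/4096 | 165/2048; 83/1024; 21/256; 11/128; 3/32; 1/8; 1/4; 1/2; 1 } -> 659/8192
g(BRRRRBRBRRBRRBR) = { 0; 1/16; 5/64; 41/512; 329/4096 | 659/8192; 165/2048; 83/1024; 21/256; 11/128; 3/32; 1/8; 1/4; 1/2; 1 } -> 1317/16384

1317/16384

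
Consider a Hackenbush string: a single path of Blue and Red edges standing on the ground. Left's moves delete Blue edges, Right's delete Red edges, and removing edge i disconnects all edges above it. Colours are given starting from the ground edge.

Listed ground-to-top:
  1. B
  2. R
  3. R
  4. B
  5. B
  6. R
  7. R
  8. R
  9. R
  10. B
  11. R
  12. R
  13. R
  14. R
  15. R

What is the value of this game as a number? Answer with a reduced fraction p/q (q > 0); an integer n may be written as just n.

step 1: add B to get B; options L={ 0 } R={ (no moves) } -> 1
step 2: add R to get BR; options L={ 0 } R={ 1 } -> 1/2
step 3: add R to get BRR; options L={ 0 } R={ 1/2, 1 } -> 1/4
step 4: add B to get BRRB; options L={ 0, 1/4 } R={ 1/2, 1 } -> 3/8
step 5: add B to get BRRBB; options L={ 0, 1/4, 3/8 } R={ 1/2, 1 } -> 7/16
step 6: add R to get BRRBBR; options L={ 0, 1/4, 3/8 } R={ 7/16, 1/2, 1 } -> 13/32
step 7: add R to get BRRBBRR; options L={ 0, 1/4, 3/8 } R={ 13/32, 7/16, 1/2, 1 } -> 25/64
step 8: add R to get BRRBBRRR; options L={ 0, 1/4, 3/8 } R={ 25/64, 13/32, 7/16, 1/2, 1 } -> 49/128
step 9: add R to get BRRBBRRRR; options L={ 0, 1/4, 3/8 } R={ 49/128, 25/64, 13/32, 7/16, 1/2, 1 } -> 97/256
step 10: add B to get BRRBBRRRRB; options L={ 0, 1/4, 3/8, 97/256 } R={ 49/128, 25/64, 13/32, 7/16, 1/2, 1 } -> 195/512
step 11: add R to get BRRBBRRRRBR; options L={ 0, 1/4, 3/8, 97/256 } R={ 195/512, 49/128, 25/64, 13/32, 7/16, 1/2, 1 } -> 389/1024
step 12: add R to get BRRBBRRRRBRR; options L={ 0, 1/4, 3/8, 97/256 } R={ 389/1024, 195/512, 49/128, 25/64, 13/32, 7/16, 1/2, 1 } -> 777/2048
step 13: add R to get BRRBBRRRRBRRR; options L={ 0, 1/4, 3/8, 97/256 } R={ 777/2048, 389/1024, 195/512, 49/128, 25/64, 13/32, 7/16, 1/2, 1 } -> 1553/4096
step 14: add R to get BRRBBRRRRBRRRR; options L={ 0, 1/4, 3/8, 97/256 } R={ 1553/4096, 777/2048, 389/1024, 195/512, 49/128, 25/64, 13/32, 7/16, 1/2, 1 } -> 3105/8192
step 15: add R to get BRRBBRRRRBRRRRR; options L={ 0, 1/4, 3/8, 97/256 } R={ 3105/8192, 1553/4096, 777/2048, 389/1024, 195/512, 49/128, 25/64, 13/32, 7/16, 1/2, 1 } -> 6209/16384

6209/16384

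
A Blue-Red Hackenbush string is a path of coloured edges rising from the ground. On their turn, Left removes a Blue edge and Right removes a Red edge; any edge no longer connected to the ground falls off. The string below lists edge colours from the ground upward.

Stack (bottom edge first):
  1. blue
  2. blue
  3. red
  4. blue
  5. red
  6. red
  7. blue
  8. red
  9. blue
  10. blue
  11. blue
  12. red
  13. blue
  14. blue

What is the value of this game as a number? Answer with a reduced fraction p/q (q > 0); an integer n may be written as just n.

6519/4096

edge 1 of 14 (blue): { 0 | — } = 1
edge 2 of 14 (blue): { 0, 1 | — } = 2
edge 3 of 14 (red): { 0, 1 | 2 } = 3/2
edge 4 of 14 (blue): { 0, 1, 3/2 | 2 } = 7/4
edge 5 of 14 (red): { 0, 1, 3/2 | 7/4, 2 } = 13/8
edge 6 of 14 (red): { 0, 1, 3/2 | 13/8, 7/4, 2 } = 25/16
edge 7 of 14 (blue): { 0, 1, 3/2, 25/16 | 13/8, 7/4, 2 } = 51/32
edge 8 of 14 (red): { 0, 1, 3/2, 25/16 | 51/32, 13/8, 7/4, 2 } = 101/64
edge 9 of 14 (blue): { 0, 1, 3/2, 25/16, 101/64 | 51/32, 13/8, 7/4, 2 } = 203/128
edge 10 of 14 (blue): { 0, 1, 3/2, 25/16, 101/64, 203/128 | 51/32, 13/8, 7/4, 2 } = 407/256
edge 11 of 14 (blue): { 0, 1, 3/2, 25/16, 101/64, 203/128, 407/256 | 51/32, 13/8, 7/4, 2 } = 815/512
edge 12 of 14 (red): { 0, 1, 3/2, 25/16, 101/64, 203/128, 407/256 | 815/512, 51/32, 13/8, 7/4, 2 } = 1629/1024
edge 13 of 14 (blue): { 0, 1, 3/2, 25/16, 101/64, 203/128, 407/256, 1629/1024 | 815/512, 51/32, 13/8, 7/4, 2 } = 3259/2048
edge 14 of 14 (blue): { 0, 1, 3/2, 25/16, 101/64, 203/128, 407/256, 1629/1024, 3259/2048 | 815/512, 51/32, 13/8, 7/4, 2 } = 6519/4096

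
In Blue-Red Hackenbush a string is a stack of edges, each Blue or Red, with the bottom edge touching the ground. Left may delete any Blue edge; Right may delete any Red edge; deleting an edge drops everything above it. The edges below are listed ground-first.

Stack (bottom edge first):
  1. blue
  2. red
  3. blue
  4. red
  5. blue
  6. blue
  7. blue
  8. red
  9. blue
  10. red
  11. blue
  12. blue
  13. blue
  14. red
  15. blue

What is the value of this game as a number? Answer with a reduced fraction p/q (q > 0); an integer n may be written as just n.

11963/16384

1 of 15 · b · max L 0 · min R +∞ -> 1
2 of 15 · br · max L 0 · min R 1 -> 1/2
3 of 15 · brb · max L 1/2 · min R 1 -> 3/4
4 of 15 · brbr · max L 1/2 · min R 3/4 -> 5/8
5 of 15 · brbrb · max L 5/8 · min R 3/4 -> 11/16
6 of 15 · brbrbb · max L 11/16 · min R 3/4 -> 23/32
7 of 15 · brbrbbb · max L 23/32 · min R 3/4 -> 47/64
8 of 15 · brbrbbbr · max L 23/32 · min R 47/64 -> 93/128
9 of 15 · brbrbbbrb · max L 93/128 · min R 47/64 -> 187/256
10 of 15 · brbrbbbrbr · max L 93/128 · min R 187/256 -> 373/512
11 of 15 · brbrbbbrbrb · max L 373/512 · min R 187/256 -> 747/1024
12 of 15 · brbrbbbrbrbb · max L 747/1024 · min R 187/256 -> 1495/2048
13 of 15 · brbrbbbrbrbbb · max L 1495/2048 · min R 187/256 -> 2991/4096
14 of 15 · brbrbbbrbrbbbr · max L 1495/2048 · min R 2991/4096 -> 5981/8192
15 of 15 · brbrbbbrbrbbbrb · max L 5981/8192 · min R 2991/4096 -> 11963/16384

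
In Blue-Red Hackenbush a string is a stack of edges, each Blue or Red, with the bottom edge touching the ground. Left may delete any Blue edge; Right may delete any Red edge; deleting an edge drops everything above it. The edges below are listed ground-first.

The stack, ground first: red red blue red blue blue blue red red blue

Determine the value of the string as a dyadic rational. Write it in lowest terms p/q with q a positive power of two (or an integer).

r: Left { — }, Right { 0 } so simplest -1
rr: Left { — }, Right { -1,0 } so simplest -2
rrb: Left { -2 }, Right { -1,0 } so simplest -3/2
rrbr: Left { -2 }, Right { -3/2,-1,0 } so simplest -7/4
rrbrb: Left { -2,-7/4 }, Right { -3/2,-1,0 } so simplest -13/8
rrbrbb: Left { -2,-7/4,-13/8 }, Right { -3/2,-1,0 } so simplest -25/16
rrbrbbb: Left { -2,-7/4,-13/8,-25/16 }, Right { -3/2,-1,0 } so simplest -49/32
rrbrbbbr: Left { -2,-7/4,-13/8,-25/16 }, Right { -49/32,-3/2,-1,0 } so simplest -99/64
rrbrbbbrr: Left { -2,-7/4,-13/8,-25/16 }, Right { -99/64,-49/32,-3/2,-1,0 } so simplest -199/128
rrbrbbbrrb: Left { -2,-7/4,-13/8,-25/16,-199/128 }, Right { -99/64,-49/32,-3/2,-1,0 } so simplest -397/256

-397/256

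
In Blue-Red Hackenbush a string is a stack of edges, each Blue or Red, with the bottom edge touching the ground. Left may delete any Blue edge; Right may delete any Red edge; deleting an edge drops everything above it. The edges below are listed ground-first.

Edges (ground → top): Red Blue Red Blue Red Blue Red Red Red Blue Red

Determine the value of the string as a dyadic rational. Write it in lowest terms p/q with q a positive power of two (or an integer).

-699/1024

Prefix values for Red Blue Red Blue Red Blue Red Red Red Blue Red via {L|R} + simplicity:
1 of 11 · R · max L −∞ · min R 0 gives -1
2 of 11 · RB · max L -1 · min R 0 gives -1/2
3 of 11 · RBR · max L -1 · min R -1/2 gives -3/4
4 of 11 · RBRB · max L -3/4 · min R -1/2 gives -5/8
5 of 11 · RBRBR · max L -3/4 · min R -5/8 gives -11/16
6 of 11 · RBRBRB · max L -11/16 · min R -5/8 gives -21/32
7 of 11 · RBRBRBR · max L -11/16 · min R -21/32 gives -43/64
8 of 11 · RBRBRBRR · max L -11/16 · min R -43/64 gives -87/128
9 of 11 · RBRBRBRRR · max L -11/16 · min R -87/128 gives -175/256
10 of 11 · RBRBRBRRRB · max L -175/256 · min R -87/128 gives -349/512
11 of 11 · RBRBRBRRRBR · max L -175/256 · min R -349/512 gives -699/1024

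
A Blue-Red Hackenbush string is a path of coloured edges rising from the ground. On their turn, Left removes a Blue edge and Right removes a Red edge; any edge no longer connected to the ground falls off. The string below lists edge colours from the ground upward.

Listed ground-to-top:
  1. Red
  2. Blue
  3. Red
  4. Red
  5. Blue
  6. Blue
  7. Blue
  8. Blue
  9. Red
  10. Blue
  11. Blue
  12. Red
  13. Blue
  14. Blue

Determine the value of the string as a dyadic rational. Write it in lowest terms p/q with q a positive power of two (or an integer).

-6217/8192

Build g(s[:k]) for k = 1..14, string s = Red Blue Red Red Blue Blue Blue Blue Red Blue Blue Red Blue Blue.
1 of 14 · R · max L −∞ · min R 0 — -1
2 of 14 · RB · max L -1 · min R 0 — -1/2
3 of 14 · RBR · max L -1 · min R -1/2 — -3/4
4 of 14 · RBRR · max L -1 · min R -3/4 — -7/8
5 of 14 · RBRRB · max L -7/8 · min R -3/4 — -13/16
6 of 14 · RBRRBB · max L -13/16 · min R -3/4 — -25/32
7 of 14 · RBRRBBB · max L -25/32 · min R -3/4 — -49/64
8 of 14 · RBRRBBBB · max L -49/64 · min R -3/4 — -97/128
9 of 14 · RBRRBBBBR · max L -49/64 · min R -97/128 — -195/256
10 of 14 · RBRRBBBBRB · max L -195/256 · min R -97/128 — -389/512
11 of 14 · RBRRBBBBRBB · max L -389/512 · min R -97/128 — -777/1024
12 of 14 · RBRRBBBBRBBR · max L -389/512 · min R -777/1024 — -1555/2048
13 of 14 · RBRRBBBBRBBRB · max L -1555/2048 · min R -777/1024 — -3109/4096
14 of 14 · RBRRBBBBRBBRBB · max L -3109/4096 · min R -777/1024 — -6217/8192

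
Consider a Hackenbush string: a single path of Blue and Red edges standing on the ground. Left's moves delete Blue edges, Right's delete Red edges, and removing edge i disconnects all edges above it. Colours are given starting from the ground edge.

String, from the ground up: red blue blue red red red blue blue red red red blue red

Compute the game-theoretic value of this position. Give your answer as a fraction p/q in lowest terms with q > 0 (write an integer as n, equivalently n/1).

-1851/4096

g(r) = { (no moves) | 0 } ⇒ -1
g(rb) = { -1 | 0 } ⇒ -1/2
g(rbb) = { -1 -1/2 | 0 } ⇒ -1/4
g(rbbr) = { -1 -1/2 | -1/4 0 } ⇒ -3/8
g(rbbrr) = { -1 -1/2 | -3/8 -1/4 0 } ⇒ -7/16
g(rbbrrr) = { -1 -1/2 | -7/16 -3/8 -1/4 0 } ⇒ -15/32
g(rbbrrrb) = { -1 -1/2 -15/32 | -7/16 -3/8 -1/4 0 } ⇒ -29/64
g(rbbrrrbb) = { -1 -1/2 -15/32 -29/64 | -7/16 -3/8 -1/4 0 } ⇒ -57/128
g(rbbrrrbbr) = { -1 -1/2 -15/32 -29/64 | -57/128 -7/16 -3/8 -1/4 0 } ⇒ -115/256
g(rbbrrrbbrr) = { -1 -1/2 -15/32 -29/64 | -115/256 -57/128 -7/16 -3/8 -1/4 0 } ⇒ -231/512
g(rbbrrrbbrrr) = { -1 -1/2 -15/32 -29/64 | -231/512 -115/256 -57/128 -7/16 -3/8 -1/4 0 } ⇒ -463/1024
g(rbbrrrbbrrrb) = { -1 -1/2 -15/32 -29/64 -463/1024 | -231/512 -115/256 -57/128 -7/16 -3/8 -1/4 0 } ⇒ -925/2048
g(rbbrrrbbrrrbr) = { -1 -1/2 -15/32 -29/64 -463/1024 | -925/2048 -231/512 -115/256 -57/128 -7/16 -3/8 -1/4 0 } ⇒ -1851/4096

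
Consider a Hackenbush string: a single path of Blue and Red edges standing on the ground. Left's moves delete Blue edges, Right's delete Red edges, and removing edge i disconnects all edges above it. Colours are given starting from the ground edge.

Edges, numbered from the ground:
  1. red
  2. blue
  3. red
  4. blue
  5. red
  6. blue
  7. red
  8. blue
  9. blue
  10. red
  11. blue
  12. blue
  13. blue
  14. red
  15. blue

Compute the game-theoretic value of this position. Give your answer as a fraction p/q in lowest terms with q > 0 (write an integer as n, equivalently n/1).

Recurse on prefixes of the 15-edge string red blue red blue red blue red blue blue red blue blue blue red blue:
1 of 15 · r · max L −∞ · min R 0 -> -1
2 of 15 · rb · max L -1 · min R 0 -> -1/2
3 of 15 · rbr · max L -1 · min R -1/2 -> -3/4
4 of 15 · rbrb · max L -3/4 · min R -1/2 -> -5/8
5 of 15 · rbrbr · max L -3/4 · min R -5/8 -> -11/16
6 of 15 · rbrbrb · max L -11/16 · min R -5/8 -> -21/32
7 of 15 · rbrbrbr · max L -11/16 · min R -21/32 -> -43/64
8 of 15 · rbrbrbrb · max L -43/64 · min R -21/32 -> -85/128
9 of 15 · rbrbrbrbb · max L -85/128 · min R -21/32 -> -169/256
10 of 15 · rbrbrbrbbr · max L -85/128 · min R -169/256 -> -339/512
11 of 15 · rbrbrbrbbrb · max L -339/512 · min R -169/256 -> -677/1024
12 of 15 · rbrbrbrbbrbb · max L -677/1024 · min R -169/256 -> -1353/2048
13 of 15 · rbrbrbrbbrbbb · max L -1353/2048 · min R -169/256 -> -2705/4096
14 of 15 · rbrbrbrbbrbbbr · max L -1353/2048 · min R -2705/4096 -> -5411/8192
15 of 15 · rbrbrbrbbrbbbrb · max L -5411/8192 · min R -2705/4096 -> -10821/16384

-10821/16384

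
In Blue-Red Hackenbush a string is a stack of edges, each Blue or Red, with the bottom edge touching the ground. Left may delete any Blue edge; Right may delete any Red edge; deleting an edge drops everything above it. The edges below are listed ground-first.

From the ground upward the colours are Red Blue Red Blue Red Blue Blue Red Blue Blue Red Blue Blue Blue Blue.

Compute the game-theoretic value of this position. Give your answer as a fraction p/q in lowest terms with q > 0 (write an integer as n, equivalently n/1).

Recurse on prefixes of the 15-edge string Red Blue Red Blue Red Blue Blue Red Blue Blue Red Blue Blue Blue Blue:
R: Left { — }, Right { 0 } => simplest -1
RB: Left { -1 }, Right { 0 } => simplest -1/2
RBR: Left { -1 }, Right { -1/2,0 } => simplest -3/4
RBRB: Left { -1,-3/4 }, Right { -1/2,0 } => simplest -5/8
RBRBR: Left { -1,-3/4 }, Right { -5/8,-1/2,0 } => simplest -11/16
RBRBRB: Left { -1,-3/4,-11/16 }, Right { -5/8,-1/2,0 } => simplest -21/32
RBRBRBB: Left { -1,-3/4,-11/16,-21/32 }, Right { -5/8,-1/2,0 } => simplest -41/64
RBRBRBBR: Left { -1,-3/4,-11/16,-21/32 }, Right { -41/64,-5/8,-1/2,0 } => simplest -83/128
RBRBRBBRB: Left { -1,-3/4,-11/16,-21/32,-83/128 }, Right { -41/64,-5/8,-1/2,0 } => simplest -165/256
RBRBRBBRBB: Left { -1,-3/4,-11/16,-21/32,-83/128,-165/256 }, Right { -41/64,-5/8,-1/2,0 } => simplest -329/512
RBRBRBBRBBR: Left { -1,-3/4,-11/16,-21/32,-83/128,-165/256 }, Right { -329/512,-41/64,-5/8,-1/2,0 } => simplest -659/1024
RBRBRBBRBBRB: Left { -1,-3/4,-11/16,-21/32,-83/128,-165/256,-659/1024 }, Right { -329/512,-41/64,-5/8,-1/2,0 } => simplest -1317/2048
RBRBRBBRBBRBB: Left { -1,-3/4,-11/16,-21/32,-83/128,-165/256,-659/1024,-1317/2048 }, Right { -329/512,-41/64,-5/8,-1/2,0 } => simplest -2633/4096
RBRBRBBRBBRBBB: Left { -1,-3/4,-11/16,-21/32,-83/128,-165/256,-659/1024,-1317/2048,-2633/4096 }, Right { -329/512,-41/64,-5/8,-1/2,0 } => simplest -5265/8192
RBRBRBBRBBRBBBB: Left { -1,-3/4,-11/16,-21/32,-83/128,-165/256,-659/1024,-1317/2048,-2633/4096,-5265/8192 }, Right { -329/512,-41/64,-5/8,-1/2,0 } => simplest -10529/16384

-10529/16384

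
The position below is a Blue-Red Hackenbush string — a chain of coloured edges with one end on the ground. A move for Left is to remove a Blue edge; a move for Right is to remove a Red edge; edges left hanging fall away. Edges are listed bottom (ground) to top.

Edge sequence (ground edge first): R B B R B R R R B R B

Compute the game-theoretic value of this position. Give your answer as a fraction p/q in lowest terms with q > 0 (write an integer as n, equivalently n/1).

-373/1024

step 1: add R to get R; options L={ — } R={ 0 } ⇒ -1
step 2: add B to get RB; options L={ -1 } R={ 0 } ⇒ -1/2
step 3: add B to get RBB; options L={ -1, -1/2 } R={ 0 } ⇒ -1/4
step 4: add R to get RBBR; options L={ -1, -1/2 } R={ -1/4, 0 } ⇒ -3/8
step 5: add B to get RBBRB; options L={ -1, -1/2, -3/8 } R={ -1/4, 0 } ⇒ -5/16
step 6: add R to get RBBRBR; options L={ -1, -1/2, -3/8 } R={ -5/16, -1/4, 0 } ⇒ -11/32
step 7: add R to get RBBRBRR; options L={ -1, -1/2, -3/8 } R={ -11/32, -5/16, -1/4, 0 } ⇒ -23/64
step 8: add R to get RBBRBRRR; options L={ -1, -1/2, -3/8 } R={ -23/64, -11/32, -5/16, -1/4, 0 } ⇒ -47/128
step 9: add B to get RBBRBRRRB; options L={ -1, -1/2, -3/8, -47/128 } R={ -23/64, -11/32, -5/16, -1/4, 0 } ⇒ -93/256
step 10: add R to get RBBRBRRRBR; options L={ -1, -1/2, -3/8, -47/128 } R={ -93/256, -23/64, -11/32, -5/16, -1/4, 0 } ⇒ -187/512
step 11: add B to get RBBRBRRRBRB; options L={ -1, -1/2, -3/8, -47/128, -187/512 } R={ -93/256, -23/64, -11/32, -5/16, -1/4, 0 } ⇒ -373/1024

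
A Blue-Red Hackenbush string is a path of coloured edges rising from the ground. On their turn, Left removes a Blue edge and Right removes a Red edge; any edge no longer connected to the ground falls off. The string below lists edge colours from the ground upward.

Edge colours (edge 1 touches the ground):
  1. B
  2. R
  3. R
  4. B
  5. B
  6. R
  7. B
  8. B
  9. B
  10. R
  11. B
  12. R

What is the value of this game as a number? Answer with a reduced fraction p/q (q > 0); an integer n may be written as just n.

B: Left { 0 }, Right {  } gives simplest 1
BR: Left { 0 }, Right { 1 } gives simplest 1/2
BRR: Left { 0 }, Right { 1/2,1 } gives simplest 1/4
BRRB: Left { 0,1/4 }, Right { 1/2,1 } gives simplest 3/8
BRRBB: Left { 0,1/4,3/8 }, Right { 1/2,1 } gives simplest 7/16
BRRBBR: Left { 0,1/4,3/8 }, Right { 7/16,1/2,1 } gives simplest 13/32
BRRBBRB: Left { 0,1/4,3/8,13/32 }, Right { 7/16,1/2,1 } gives simplest 27/64
BRRBBRBB: Left { 0,1/4,3/8,13/32,27/64 }, Right { 7/16,1/2,1 } gives simplest 55/128
BRRBBRBBB: Left { 0,1/4,3/8,13/32,27/64,55/128 }, Right { 7/16,1/2,1 } gives simplest 111/256
BRRBBRBBBR: Left { 0,1/4,3/8,13/32,27/64,55/128 }, Right { 111/256,7/16,1/2,1 } gives simplest 221/512
BRRBBRBBBRB: Left { 0,1/4,3/8,13/32,27/64,55/128,221/512 }, Right { 111/256,7/16,1/2,1 } gives simplest 443/1024
BRRBBRBBBRBR: Left { 0,1/4,3/8,13/32,27/64,55/128,221/512 }, Right { 443/1024,111/256,7/16,1/2,1 } gives simplest 885/2048

885/2048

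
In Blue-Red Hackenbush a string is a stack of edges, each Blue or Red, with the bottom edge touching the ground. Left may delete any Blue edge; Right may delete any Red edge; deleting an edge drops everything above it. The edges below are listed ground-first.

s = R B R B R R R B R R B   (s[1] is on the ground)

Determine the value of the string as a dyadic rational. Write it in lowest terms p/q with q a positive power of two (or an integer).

-749/1024

R: Left { none }, Right { 0 } ⇒ simplest -1
RB: Left { -1 }, Right { 0 } ⇒ simplest -1/2
RBR: Left { -1 }, Right { -1/2,0 } ⇒ simplest -3/4
RBRB: Left { -1,-3/4 }, Right { -1/2,0 } ⇒ simplest -5/8
RBRBR: Left { -1,-3/4 }, Right { -5/8,-1/2,0 } ⇒ simplest -11/16
RBRBRR: Left { -1,-3/4 }, Right { -11/16,-5/8,-1/2,0 } ⇒ simplest -23/32
RBRBRRR: Left { -1,-3/4 }, Right { -23/32,-11/16,-5/8,-1/2,0 } ⇒ simplest -47/64
RBRBRRRB: Left { -1,-3/4,-47/64 }, Right { -23/32,-11/16,-5/8,-1/2,0 } ⇒ simplest -93/128
RBRBRRRBR: Left { -1,-3/4,-47/64 }, Right { -93/128,-23/32,-11/16,-5/8,-1/2,0 } ⇒ simplest -187/256
RBRBRRRBRR: Left { -1,-3/4,-47/64 }, Right { -187/256,-93/128,-23/32,-11/16,-5/8,-1/2,0 } ⇒ simplest -375/512
RBRBRRRBRRB: Left { -1,-3/4,-47/64,-375/512 }, Right { -187/256,-93/128,-23/32,-11/16,-5/8,-1/2,0 } ⇒ simplest -749/1024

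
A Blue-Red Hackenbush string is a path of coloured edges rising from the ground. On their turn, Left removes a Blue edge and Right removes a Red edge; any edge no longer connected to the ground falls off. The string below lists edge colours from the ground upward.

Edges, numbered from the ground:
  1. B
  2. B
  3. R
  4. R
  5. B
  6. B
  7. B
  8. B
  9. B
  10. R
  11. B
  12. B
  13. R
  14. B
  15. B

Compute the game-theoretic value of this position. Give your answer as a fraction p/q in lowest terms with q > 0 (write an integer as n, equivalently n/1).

12215/8192

Build G(s[:k]) for k = 1..15, string s = B B R R B B B B B R B B R B B.
step 1: add B to get B; options L={ 0 } R={ (no moves) } gives 1
step 2: add B to get BB; options L={ 0, 1 } R={ (no moves) } gives 2
step 3: add R to get BBR; options L={ 0, 1 } R={ 2 } gives 3/2
step 4: add R to get BBRR; options L={ 0, 1 } R={ 3/2, 2 } gives 5/4
step 5: add B to get BBRRB; options L={ 0, 1, 5/4 } R={ 3/2, 2 } gives 11/8
step 6: add B to get BBRRBB; options L={ 0, 1, 5/4, 11/8 } R={ 3/2, 2 } gives 23/16
step 7: add B to get BBRRBBB; options L={ 0, 1, 5/4, 11/8, 23/16 } R={ 3/2, 2 } gives 47/32
step 8: add B to get BBRRBBBB; options L={ 0, 1, 5/4, 11/8, 23/16, 47/32 } R={ 3/2, 2 } gives 95/64
step 9: add B to get BBRRBBBBB; options L={ 0, 1, 5/4, 11/8, 23/16, 47/32, 95/64 } R={ 3/2, 2 } gives 191/128
step 10: add R to get BBRRBBBBBR; options L={ 0, 1, 5/4, 11/8, 23/16, 47/32, 95/64 } R={ 191/128, 3/2, 2 } gives 381/256
step 11: add B to get BBRRBBBBBRB; options L={ 0, 1, 5/4, 11/8, 23/16, 47/32, 95/64, 381/256 } R={ 191/128, 3/2, 2 } gives 763/512
step 12: add B to get BBRRBBBBBRBB; options L={ 0, 1, 5/4, 11/8, 23/16, 47/32, 95/64, 381/256, 763/512 } R={ 191/128, 3/2, 2 } gives 1527/1024
step 13: add R to get BBRRBBBBBRBBR; options L={ 0, 1, 5/4, 11/8, 23/16, 47/32, 95/64, 381/256, 763/512 } R={ 1527/1024, 191/128, 3/2, 2 } gives 3053/2048
step 14: add B to get BBRRBBBBBRBBRB; options L={ 0, 1, 5/4, 11/8, 23/16, 47/32, 95/64, 381/256, 763/512, 3053/2048 } R={ 1527/1024, 191/128, 3/2, 2 } gives 6107/4096
step 15: add B to get BBRRBBBBBRBBRBB; options L={ 0, 1, 5/4, 11/8, 23/16, 47/32, 95/64, 381/256, 763/512, 3053/2048, 6107/4096 } R={ 1527/1024, 191/128, 3/2, 2 } gives 12215/8192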